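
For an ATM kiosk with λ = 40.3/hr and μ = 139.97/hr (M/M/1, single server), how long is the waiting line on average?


ρ = 40.3/139.97 = 0.2879
Lq = ρ²/(1−ρ) = 0.08290/0.7121 = 0.1164

Final: 0.1164


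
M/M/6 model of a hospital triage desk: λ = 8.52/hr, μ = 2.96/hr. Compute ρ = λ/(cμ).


ρ = λ/(cμ) = 8.52/(6·2.96) = 8.52/17.76 = 0.4797

Final: 0.4797


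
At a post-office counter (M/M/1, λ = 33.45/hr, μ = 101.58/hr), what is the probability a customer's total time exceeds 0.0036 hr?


W ~ Exponential(μ−λ) for M/M/1.
μ − λ = 101.58 − 33.45 = 68.1300
P(W > t) = e^{−(μ−λ)t} = e^{−0.2453} = 0.782495

Final: 0.782495


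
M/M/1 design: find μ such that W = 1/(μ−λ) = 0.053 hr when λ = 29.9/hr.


W = 1/(μ−λ) ⇒ μ − λ = 1/W = 1/0.053 = 18.8679
μ = λ + 1/W = 29.9 + 18.8679 = 48.7679 per hr

Final: 48.7679 /hr


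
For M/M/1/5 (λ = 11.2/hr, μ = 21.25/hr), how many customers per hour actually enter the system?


ρ = 0.5271; P_K = (1−ρ)ρ^5/(1−ρ^6) = 0.019657
λ_eff = λ(1 − P_K) = 11.2·(1 − 0.019657) = 11.2·0.980343 = 10.9798 /hr

Final: 10.9798 /hr


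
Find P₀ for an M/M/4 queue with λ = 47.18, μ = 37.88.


a = λ/μ = 47.18/37.88 = 1.2455; ρ = a/c = 0.3114
Σ_{k=0}^{3} a^k/k! (terms k=0..3) = 1.00000 + 1.24551 + 0.77565 + 0.32203 = 3.34319
Tail: a^4/(4!(1−ρ)) = 2.40653/(24·0.6886) = 0.14561
P₀ = 1/(3.34319 + 0.14561) = 1/3.48880 = 0.286631

Final: 0.286631


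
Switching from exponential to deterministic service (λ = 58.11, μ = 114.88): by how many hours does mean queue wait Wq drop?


ρ = 58.11/114.88 = 0.5058
Wq(M/M/1) = ρ/(μ−λ) = 0.5058/56.77 = 0.008910 hr
Wq(M/D/1) = ρ/(2(μ−λ)) = 0.004455 hr
Savings = 0.008910 − 0.004455 = 0.004455 hr

Final: 0.004455 hr


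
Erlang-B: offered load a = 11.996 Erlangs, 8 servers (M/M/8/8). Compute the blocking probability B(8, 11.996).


B(c,a) = (a^c/c!) / Σ_{k=0}^{c} a^k/k!
a^8/8! = 10635.823784
Σ terms (k=0..8): 1.00000 + 11.99600 + 71.95201 + 287.71210 + 862.84858 + 2070.14630 + 4138.91251 + 7092.91349 + 10635.82378 = 25173.304770
B = 10635.823784/25173.304770 = 0.422504

Final: 0.422504


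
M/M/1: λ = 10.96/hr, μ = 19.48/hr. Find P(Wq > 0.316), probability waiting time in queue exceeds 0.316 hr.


ρ = 10.96/19.48 = 0.5626
P(Wq > t) = ρ·e^{−(μ−λ)t} = 0.5626·e^{−2.6923}
= 0.5626·0.067724 = 0.038103

Final: 0.038103


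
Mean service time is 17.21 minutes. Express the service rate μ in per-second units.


μ = 1/(service time) in consistent units.
1 second = 0.0166667 min, so μ = 0.0166667/17.21 = 0.0009684 per second

Final: 0.0009684 /sec


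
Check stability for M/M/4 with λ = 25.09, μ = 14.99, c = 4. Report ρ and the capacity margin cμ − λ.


Total capacity cμ = 4·14.99 = 59.96/hr
ρ = λ/(cμ) = 25.09/59.96 = 0.4184
Stable ⇔ ρ < 1: YES
Spare capacity = cμ − λ = 59.96 − 25.09 = 34.87/hr

Final: ρ = 0.4184; stable; margin = 34.87/hr


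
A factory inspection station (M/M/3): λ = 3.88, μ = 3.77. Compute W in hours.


a = 1.0292; ρ = 0.3431; P₀ = 0.352691
Lq = P₀·a^c·ρ/(c!(1−ρ)²) = 0.05094
Wq = Lq/λ = 0.05094/3.88 = 0.01313 hr
W = Wq + 1/μ = 0.01313 + 0.26525 = 0.27838 hr

Final: 0.27838 hr


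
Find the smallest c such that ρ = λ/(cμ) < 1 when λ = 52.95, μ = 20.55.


Stability requires cμ > λ ⇔ c > λ/μ.
λ/μ = 52.95/20.55 = 2.5766
Minimum integer c = ⌊2.5766⌋ + 1 = 3
Check: 3·20.55 = 61.65 > 52.95, while 2·20.55 = 41.10 ≤ 52.95

Final: 3 servers


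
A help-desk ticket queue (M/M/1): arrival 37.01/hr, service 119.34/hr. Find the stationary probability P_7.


ρ = 37.01/119.34 = 0.3101
P_n = (1−ρ)·ρ^n = (1 − 0.3101)·0.3101^7 = 0.6899·0.0002759 = 0.0001903

Final: 0.0001903


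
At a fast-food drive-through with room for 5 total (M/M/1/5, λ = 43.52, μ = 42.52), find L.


ρ = 43.52/42.52 = 1.0235
L = ρ[1 − (K+1)ρ^K + Kρ^(K+1)] / [(1−ρ)(1−ρ^(K+1))]
Numerator: 1.0235·(1 − 6·1.123254 + 5·1.149672) = 0.009039
Denominator: (-0.02352)·(-0.149672) = 0.003520
L = 0.009039/0.003520 = 2.5678

Final: 2.5678


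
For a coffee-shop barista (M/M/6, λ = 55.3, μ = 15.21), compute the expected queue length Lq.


a = λ/μ = 3.6358; ρ = a/6 = 0.6060
P₀ = 0.025018
Lq = P₀·a^c·ρ / (c!·(1−ρ)²) = 0.025018·2309.80599·0.6060/(720·0.15527)
= 0.31323

Final: 0.31323


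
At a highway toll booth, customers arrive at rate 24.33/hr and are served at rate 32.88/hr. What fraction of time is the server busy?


ρ = λ/μ = 24.33/32.88 = 0.7400

Final: 0.7400


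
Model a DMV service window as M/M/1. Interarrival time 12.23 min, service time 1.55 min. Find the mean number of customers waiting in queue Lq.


λ = 60/12.23 = 4.9060 /hr
μ = 60/1.55 = 38.7097 /hr
ρ = λ/μ = 4.9060/38.7097 = 0.1267
Lq = ρ²/(1−ρ) = 0.01606/0.8733 = 0.01839

Final: 0.01839


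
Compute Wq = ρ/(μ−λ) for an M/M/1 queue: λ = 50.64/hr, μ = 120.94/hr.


ρ = 50.64/120.94 = 0.4187
Wq = ρ/(μ−λ) = 0.4187/(120.94 − 50.64) = 0.4187/70.30 = 0.005956 hr

Final: 0.005956 hr


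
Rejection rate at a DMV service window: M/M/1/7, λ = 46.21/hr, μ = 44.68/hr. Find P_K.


ρ = λ/μ = 46.21/44.68 = 1.0342
P_K = (1−ρ)ρ^K/(1−ρ^(K+1)) = (-0.03424·1.265784)/(1 − 1.309129)
= -0.043345/-0.309129 = 0.140216

Final: 0.140216


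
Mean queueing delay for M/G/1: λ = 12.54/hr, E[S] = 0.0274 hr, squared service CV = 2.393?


ρ = λ·E[S] = 12.54·0.0274 = 0.3436
E[S²] = E[S]²(1+C_s²) = 0.0274²·(1+2.393) = 0.002547
Wq = λ·E[S²]/(2(1−ρ)) = 12.54·0.002547/(2·0.6564) = 0.02433 hr

Final: 0.02433 hr


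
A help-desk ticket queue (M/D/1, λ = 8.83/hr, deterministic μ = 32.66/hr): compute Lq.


ρ = 8.83/32.66 = 0.2704
M/D/1: Lq = ρ²/(2(1−ρ)) = 0.07310/(2·0.7296) = 0.05009

Final: 0.05009


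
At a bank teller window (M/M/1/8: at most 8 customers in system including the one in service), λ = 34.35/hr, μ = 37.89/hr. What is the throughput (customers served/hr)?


ρ = 0.9066; P_K = (1−ρ)ρ^8/(1−ρ^9) = 0.072699
λ_eff = λ(1 − P_K) = 34.35·(1 − 0.072699) = 34.35·0.927301 = 31.8528 /hr

Final: 31.8528 /hr


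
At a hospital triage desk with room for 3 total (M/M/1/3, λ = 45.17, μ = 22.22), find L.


ρ = 45.17/22.22 = 2.0329
L = ρ[1 − (K+1)ρ^K + Kρ^(K+1)] / [(1−ρ)(1−ρ^(K+1))]
Numerator: 2.0329·(1 − 4·8.400751 + 3·17.077494) = 37.870997
Denominator: (-1.0329)·(-16.077494) = 16.605693
L = 37.870997/16.605693 = 2.2806

Final: 2.2806


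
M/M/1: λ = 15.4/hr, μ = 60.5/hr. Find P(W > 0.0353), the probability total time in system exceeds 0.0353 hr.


W ~ Exponential(μ−λ) for M/M/1.
μ − λ = 60.5 − 15.4 = 45.1000
P(W > t) = e^{−(μ−λ)t} = e^{−1.5920} = 0.203512

Final: 0.203512


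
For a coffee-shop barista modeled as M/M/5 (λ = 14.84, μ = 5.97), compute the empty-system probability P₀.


a = λ/μ = 14.84/5.97 = 2.4858; ρ = a/c = 0.4972
Σ_{k=0}^{4} a^k/k! (terms k=0..4) = 1.00000 + 2.48576 + 3.08951 + 2.55993 + 1.59084 = 10.72604
Tail: a^5/(5!(1−ρ)) = 94.90691/(120·0.5028) = 1.57282
P₀ = 1/(10.72604 + 1.57282) = 1/12.29886 = 0.081308

Final: 0.081308


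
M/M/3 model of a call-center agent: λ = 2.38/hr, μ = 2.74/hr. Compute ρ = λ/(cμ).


ρ = λ/(cμ) = 2.38/(3·2.74) = 2.38/8.22 = 0.2895

Final: 0.2895


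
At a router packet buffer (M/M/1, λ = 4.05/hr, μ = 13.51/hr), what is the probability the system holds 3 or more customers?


ρ = 4.05/13.51 = 0.2998
P(N ≥ n) = ρ^n = 0.2998^3 = 0.026940

Final: 0.026940


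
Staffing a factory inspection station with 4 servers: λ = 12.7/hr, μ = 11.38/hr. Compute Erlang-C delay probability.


a = λ/μ = 1.1160; ρ = a/4 = 0.2790
P₀ = 0.326797 (from M/M/c formula)
C(c,a) = [a^c/(c!(1−ρ))]·P₀ = [1.55112/(24·0.7210)]·0.326797
= 0.08964·0.326797 = 0.029294

Final: 0.029294


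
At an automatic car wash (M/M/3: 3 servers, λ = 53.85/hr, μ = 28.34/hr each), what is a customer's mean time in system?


a = 1.9001; ρ = 0.6334; P₀ = 0.127808
Lq = P₀·a^c·ρ/(c!(1−ρ)²) = 0.68865
Wq = Lq/λ = 0.68865/53.85 = 0.01279 hr
W = Wq + 1/μ = 0.01279 + 0.03529 = 0.04807 hr

Final: 0.04807 hr


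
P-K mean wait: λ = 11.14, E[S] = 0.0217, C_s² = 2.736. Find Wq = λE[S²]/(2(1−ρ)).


ρ = λ·E[S] = 11.14·0.0217 = 0.2417
E[S²] = E[S]²(1+C_s²) = 0.0217²·(1+2.736) = 0.001759
Wq = λ·E[S²]/(2(1−ρ)) = 11.14·0.001759/(2·0.7583) = 0.01292 hr

Final: 0.01292 hr


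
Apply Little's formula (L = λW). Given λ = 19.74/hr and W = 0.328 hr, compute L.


L = λW = 19.74·0.328 = 6.4747

Final: 6.4747


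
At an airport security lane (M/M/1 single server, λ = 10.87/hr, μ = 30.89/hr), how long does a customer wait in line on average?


ρ = 10.87/30.89 = 0.3519
Wq = ρ/(μ−λ) = 0.3519/(30.89 − 10.87) = 0.3519/20.02 = 0.01758 hr

Final: 0.01758 hr


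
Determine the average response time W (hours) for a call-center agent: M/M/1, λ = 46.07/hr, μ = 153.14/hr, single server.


W = 1/(μ−λ) = 1/(153.14 − 46.07) = 1/107.07 = 0.009340 hr

Final: 0.009340 hr


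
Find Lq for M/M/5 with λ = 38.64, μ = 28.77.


a = λ/μ = 1.3431; ρ = a/5 = 0.2686
P₀ = 0.260816
Lq = P₀·a^c·ρ / (c!·(1−ρ)²) = 0.260816·4.37005·0.2686/(120·0.53493)
= 0.004769

Final: 0.004769


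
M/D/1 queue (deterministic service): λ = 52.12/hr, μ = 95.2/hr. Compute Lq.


ρ = 52.12/95.2 = 0.5475
M/D/1: Lq = ρ²/(2(1−ρ)) = 0.2997/(2·0.4525) = 0.33118

Final: 0.33118


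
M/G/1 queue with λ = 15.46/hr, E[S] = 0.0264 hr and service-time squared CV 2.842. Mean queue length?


ρ = λ·E[S] = 15.46·0.0264 = 0.4081
Lq = ρ²(1+C_s²)/(2(1−ρ)) = 0.1666·(1+2.842)/(2·0.5919)
= 0.1666·3.8420/1.1837 = 0.54068

Final: 0.54068


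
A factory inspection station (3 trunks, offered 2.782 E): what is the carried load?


B(3,2.782) = 0.319258 (Erlang-B)
Carried load = a(1 − B) = 2.782·(1 − 0.319258) = 2.782·0.680742 = 1.8938 E

Final: 1.8938 Erlangs


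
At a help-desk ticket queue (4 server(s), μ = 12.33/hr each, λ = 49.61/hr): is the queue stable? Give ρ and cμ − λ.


Total capacity cμ = 4·12.33 = 49.32/hr
ρ = λ/(cμ) = 49.61/49.32 = 1.0059
Stable ⇔ ρ < 1: NO
Spare capacity = cμ − λ = 49.32 − 49.61 = -0.29/hr

Final: ρ = 1.0059; unstable; margin = -0.29/hr


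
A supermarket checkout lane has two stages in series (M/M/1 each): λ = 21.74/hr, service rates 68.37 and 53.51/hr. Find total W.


Each node sees arrival rate λ = 21.74/hr (tandem ⇒ throughput preserved).
W₁ = 1/(μ₁−λ) = 1/(68.37−21.74) = 0.02145 hr
W₂ = 1/(μ₂−λ) = 1/(53.51−21.74) = 0.03148 hr
W_total = W₁ + W₂ = 0.02145 + 0.03148 = 0.05292 hr

Final: 0.05292 hr


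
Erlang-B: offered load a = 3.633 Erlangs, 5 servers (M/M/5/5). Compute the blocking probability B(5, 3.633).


B(c,a) = (a^c/c!) / Σ_{k=0}^{c} a^k/k!
a^5/5! = 5.274068
Σ terms (k=0..5): 1.00000 + 3.63300 + 6.59934 + 7.99181 + 7.25856 + 5.27407 = 31.756777
B = 5.274068/31.756777 = 0.166077

Final: 0.166077


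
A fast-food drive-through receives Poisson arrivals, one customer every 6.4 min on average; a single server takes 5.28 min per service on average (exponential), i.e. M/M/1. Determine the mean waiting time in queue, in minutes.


λ = 60/6.4 = 9.3750 /hr
μ = 60/5.28 = 11.3636 /hr
ρ = λ/μ = 9.3750/11.3636 = 0.8250
Wq = ρ/(μ−λ) = 0.8250/(11.3636−9.3750) = 0.41486 hr
In minutes: 0.41486·60 = 24.891 min

Final: 24.891 min


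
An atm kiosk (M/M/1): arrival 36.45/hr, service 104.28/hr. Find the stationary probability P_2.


ρ = 36.45/104.28 = 0.3495
P_n = (1−ρ)·ρ^n = (1 − 0.3495)·0.3495^2 = 0.6505·0.122178 = 0.079472

Final: 0.079472


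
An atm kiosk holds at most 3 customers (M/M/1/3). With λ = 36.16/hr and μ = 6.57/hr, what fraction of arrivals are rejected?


ρ = λ/μ = 36.16/6.57 = 5.5038
P_K = (1−ρ)ρ^K/(1−ρ^(K+1)) = (-4.5038·166.720559)/(1 − 917.597473)
= -750.876915/-916.597473 = 0.819200

Final: 0.819200


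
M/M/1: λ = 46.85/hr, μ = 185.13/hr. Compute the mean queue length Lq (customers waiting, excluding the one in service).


ρ = 46.85/185.13 = 0.2531
Lq = ρ²/(1−ρ) = 0.06404/0.7469 = 0.08574

Final: 0.08574


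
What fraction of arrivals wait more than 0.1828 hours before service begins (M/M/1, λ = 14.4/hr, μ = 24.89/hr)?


ρ = 14.4/24.89 = 0.5785
P(Wq > t) = ρ·e^{−(μ−λ)t} = 0.5785·e^{−1.9176}
= 0.5785·0.146963 = 0.085025

Final: 0.085025


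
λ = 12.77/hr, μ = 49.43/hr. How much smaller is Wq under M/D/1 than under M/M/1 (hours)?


ρ = 12.77/49.43 = 0.2583
Wq(M/M/1) = ρ/(μ−λ) = 0.2583/36.66 = 0.007047 hr
Wq(M/D/1) = ρ/(2(μ−λ)) = 0.003524 hr
Savings = 0.007047 − 0.003524 = 0.003524 hr

Final: 0.003524 hr


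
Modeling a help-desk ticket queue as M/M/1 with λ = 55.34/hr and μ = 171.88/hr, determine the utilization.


ρ = λ/μ = 55.34/171.88 = 0.3220

Final: 0.3220


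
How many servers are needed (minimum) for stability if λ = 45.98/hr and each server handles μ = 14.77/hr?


Stability requires cμ > λ ⇔ c > λ/μ.
λ/μ = 45.98/14.77 = 3.1131
Minimum integer c = ⌊3.1131⌋ + 1 = 4
Check: 4·14.77 = 59.08 > 45.98, while 3·14.77 = 44.31 ≤ 45.98

Final: 4 servers


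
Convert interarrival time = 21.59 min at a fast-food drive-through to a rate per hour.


λ = 1/(interarrival time) in consistent units.
1 hour = 60 min, so λ = 60/21.59 = 2.7791 per hour

Final: 2.7791 /hr


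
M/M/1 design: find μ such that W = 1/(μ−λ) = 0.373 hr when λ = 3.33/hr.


W = 1/(μ−λ) ⇒ μ − λ = 1/W = 1/0.373 = 2.6810
μ = λ + 1/W = 3.33 + 2.6810 = 6.0110 per hr

Final: 6.0110 /hr


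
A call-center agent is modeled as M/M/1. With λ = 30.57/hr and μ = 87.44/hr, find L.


ρ = λ/μ = 30.57/87.44 = 0.3496
L = ρ/(1−ρ) = 0.3496/(1 − 0.3496) = 0.3496/0.6504 = 0.5375

Final: 0.5375


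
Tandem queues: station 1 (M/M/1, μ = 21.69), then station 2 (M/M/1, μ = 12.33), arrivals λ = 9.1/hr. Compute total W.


Each node sees arrival rate λ = 9.1/hr (tandem ⇒ throughput preserved).
W₁ = 1/(μ₁−λ) = 1/(21.69−9.1) = 0.07943 hr
W₂ = 1/(μ₂−λ) = 1/(12.33−9.1) = 0.30960 hr
W_total = W₁ + W₂ = 0.07943 + 0.30960 = 0.38903 hr

Final: 0.38903 hr


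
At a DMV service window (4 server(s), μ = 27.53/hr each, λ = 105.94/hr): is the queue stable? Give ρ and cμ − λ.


Total capacity cμ = 4·27.53 = 110.12/hr
ρ = λ/(cμ) = 105.94/110.12 = 0.9620
Stable ⇔ ρ < 1: YES
Spare capacity = cμ − λ = 110.12 − 105.94 = 4.18/hr

Final: ρ = 0.9620; stable; margin = 4.18/hr


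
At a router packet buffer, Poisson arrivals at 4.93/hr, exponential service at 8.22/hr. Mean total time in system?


W = 1/(μ−λ) = 1/(8.22 − 4.93) = 1/3.29 = 0.3040 hr

Final: 0.3040 hr


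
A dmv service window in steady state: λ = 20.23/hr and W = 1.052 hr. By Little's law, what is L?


L = λW = 20.23·1.052 = 21.2820

Final: 21.2820


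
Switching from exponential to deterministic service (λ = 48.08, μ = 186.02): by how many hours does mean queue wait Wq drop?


ρ = 48.08/186.02 = 0.2585
Wq(M/M/1) = ρ/(μ−λ) = 0.2585/137.94 = 0.001874 hr
Wq(M/D/1) = ρ/(2(μ−λ)) = 0.0009369 hr
Savings = 0.001874 − 0.0009369 = 0.0009369 hr

Final: 0.0009369 hr


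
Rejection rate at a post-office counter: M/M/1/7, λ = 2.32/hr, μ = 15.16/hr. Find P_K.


ρ = λ/μ = 2.32/15.16 = 0.1530
P_K = (1−ρ)ρ^K/(1−ρ^(K+1)) = (0.8470·0.000001966)/(1 − 0.0000003008)
= 0.000001665/1.000000 = 0.000001665

Final: 0.000001665


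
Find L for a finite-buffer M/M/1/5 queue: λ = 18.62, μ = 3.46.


ρ = 18.62/3.46 = 5.3815
L = ρ[1 − (K+1)ρ^K + Kρ^(K+1)] / [(1−ρ)(1−ρ^(K+1))]
Numerator: 5.3815·(1 − 6·4513.546170 + 5·24289.661756) = 507841.835680
Denominator: (-4.3815)·(-24288.661756) = 106420.841684
L = 507841.835680/106420.841684 = 4.7720

Final: 4.7720


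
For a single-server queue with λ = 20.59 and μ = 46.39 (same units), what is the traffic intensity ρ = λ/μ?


ρ = λ/μ = 20.59/46.39 = 0.4438

Final: 0.4438


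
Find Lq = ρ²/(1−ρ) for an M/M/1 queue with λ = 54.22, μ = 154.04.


ρ = 54.22/154.04 = 0.3520
Lq = ρ²/(1−ρ) = 0.1239/0.6480 = 0.1912

Final: 0.1912


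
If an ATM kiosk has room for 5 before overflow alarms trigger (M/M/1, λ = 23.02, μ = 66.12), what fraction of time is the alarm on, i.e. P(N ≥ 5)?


ρ = 23.02/66.12 = 0.3482
P(N ≥ n) = ρ^n = 0.3482^5 = 0.005115

Final: 0.005115


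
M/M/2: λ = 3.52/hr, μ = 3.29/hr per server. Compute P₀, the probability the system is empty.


a = λ/μ = 3.52/3.29 = 1.0699; ρ = a/c = 0.5350
Σ_{k=0}^{1} a^k/k! (terms k=0..1) = 1.00000 + 1.06991 = 2.06991
Tail: a^2/(2!(1−ρ)) = 1.14470/(2·0.4650) = 1.23074
P₀ = 1/(2.06991 + 1.23074) = 1/3.30065 = 0.302970

Final: 0.302970


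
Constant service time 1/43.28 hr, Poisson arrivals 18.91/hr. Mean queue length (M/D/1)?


ρ = 18.91/43.28 = 0.4369
M/D/1: Lq = ρ²/(2(1−ρ)) = 0.1909/(2·0.5631) = 0.16952

Final: 0.16952


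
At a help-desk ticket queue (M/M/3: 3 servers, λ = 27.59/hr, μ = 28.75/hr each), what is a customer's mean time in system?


a = 0.9597; ρ = 0.3199; P₀ = 0.379263
Lq = P₀·a^c·ρ/(c!(1−ρ)²) = 0.03863
Wq = Lq/λ = 0.03863/27.59 = 0.001400 hr
W = Wq + 1/μ = 0.001400 + 0.03478 = 0.03618 hr

Final: 0.03618 hr


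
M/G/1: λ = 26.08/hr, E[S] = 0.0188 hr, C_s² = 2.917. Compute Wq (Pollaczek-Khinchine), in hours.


ρ = λ·E[S] = 26.08·0.0188 = 0.4903
E[S²] = E[S]²(1+C_s²) = 0.0188²·(1+2.917) = 0.001384
Wq = λ·E[S²]/(2(1−ρ)) = 26.08·0.001384/(2·0.5097) = 0.03542 hr

Final: 0.03542 hr


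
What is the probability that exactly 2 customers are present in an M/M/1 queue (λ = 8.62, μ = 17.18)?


ρ = 8.62/17.18 = 0.5017
P_n = (1−ρ)·ρ^n = (1 − 0.5017)·0.5017^2 = 0.4983·0.251749 = 0.125435

Final: 0.125435


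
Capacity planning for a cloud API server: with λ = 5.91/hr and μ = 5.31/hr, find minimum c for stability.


Stability requires cμ > λ ⇔ c > λ/μ.
λ/μ = 5.91/5.31 = 1.1130
Minimum integer c = ⌊1.1130⌋ + 1 = 2
Check: 2·5.31 = 10.62 > 5.91, while 1·5.31 = 5.31 ≤ 5.91

Final: 2 servers


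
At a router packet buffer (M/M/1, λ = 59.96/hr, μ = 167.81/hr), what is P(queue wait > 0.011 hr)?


ρ = 59.96/167.81 = 0.3573
P(Wq > t) = ρ·e^{−(μ−λ)t} = 0.3573·e^{−1.1863}
= 0.3573·0.305334 = 0.109098

Final: 0.109098


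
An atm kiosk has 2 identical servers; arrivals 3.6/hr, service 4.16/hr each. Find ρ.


ρ = λ/(cμ) = 3.6/(2·4.16) = 3.6/8.32 = 0.4327

Final: 0.4327


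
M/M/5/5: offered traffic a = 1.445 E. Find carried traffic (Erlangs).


B(5,1.445) = 0.012423 (Erlang-B)
Carried load = a(1 − B) = 1.445·(1 − 0.012423) = 1.445·0.987577 = 1.4270 E

Final: 1.4270 Erlangs


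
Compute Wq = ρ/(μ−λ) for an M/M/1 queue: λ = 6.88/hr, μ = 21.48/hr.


ρ = 6.88/21.48 = 0.3203
Wq = ρ/(μ−λ) = 0.3203/(21.48 − 6.88) = 0.3203/14.60 = 0.02194 hr

Final: 0.02194 hr


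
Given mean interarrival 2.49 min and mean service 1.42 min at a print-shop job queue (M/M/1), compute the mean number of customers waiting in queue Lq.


λ = 60/2.49 = 24.0964 /hr
μ = 60/1.42 = 42.2535 /hr
ρ = λ/μ = 24.0964/42.2535 = 0.5703
Lq = ρ²/(1−ρ) = 0.3252/0.4297 = 0.7568

Final: 0.7568


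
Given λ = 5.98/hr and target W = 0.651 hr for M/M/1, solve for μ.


W = 1/(μ−λ) ⇒ μ − λ = 1/W = 1/0.651 = 1.5361
μ = λ + 1/W = 5.98 + 1.5361 = 7.5161 per hr

Final: 7.5161 /hr


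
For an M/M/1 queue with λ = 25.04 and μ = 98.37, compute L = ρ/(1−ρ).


ρ = λ/μ = 25.04/98.37 = 0.2545
L = ρ/(1−ρ) = 0.2545/(1 − 0.2545) = 0.2545/0.7455 = 0.3415

Final: 0.3415


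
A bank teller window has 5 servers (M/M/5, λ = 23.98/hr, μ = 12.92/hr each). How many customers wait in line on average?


a = λ/μ = 1.8560; ρ = a/5 = 0.3712
P₀ = 0.155509
Lq = P₀·a^c·ρ / (c!·(1−ρ)²) = 0.155509·22.02588·0.3712/(120·0.39538)
= 0.02680

Final: 0.02680


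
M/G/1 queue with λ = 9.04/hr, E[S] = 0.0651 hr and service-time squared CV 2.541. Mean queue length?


ρ = λ·E[S] = 9.04·0.0651 = 0.5885
Lq = ρ²(1+C_s²)/(2(1−ρ)) = 0.3463·(1+2.541)/(2·0.4115)
= 0.3463·3.5410/0.8230 = 1.49015

Final: 1.49015


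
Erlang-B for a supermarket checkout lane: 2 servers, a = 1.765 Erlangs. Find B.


B(c,a) = (a^c/c!) / Σ_{k=0}^{c} a^k/k!
a^2/2! = 1.557612
Σ terms (k=0..2): 1.00000 + 1.76500 + 1.55761 = 4.322612
B = 1.557612/4.322612 = 0.360341

Final: 0.360341


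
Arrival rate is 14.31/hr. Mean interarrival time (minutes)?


Mean interarrival time = 1/λ = 1/14.31 hour = 0.06988 hour
In minutes: 0.06988 × 60 = 4.1929 min

Final: 4.1929 min


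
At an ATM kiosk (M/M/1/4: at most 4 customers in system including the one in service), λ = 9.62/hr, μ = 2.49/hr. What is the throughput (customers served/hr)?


ρ = 3.8635; P_K = (1−ρ)ρ^4/(1−ρ^5) = 0.742026
λ_eff = λ(1 − P_K) = 9.62·(1 − 0.742026) = 9.62·0.257974 = 2.4817 /hr

Final: 2.4817 /hr


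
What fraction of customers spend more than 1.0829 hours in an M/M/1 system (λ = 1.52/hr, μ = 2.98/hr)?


W ~ Exponential(μ−λ) for M/M/1.
μ − λ = 2.98 − 1.52 = 1.4600
P(W > t) = e^{−(μ−λ)t} = e^{−1.5810} = 0.205762

Final: 0.205762


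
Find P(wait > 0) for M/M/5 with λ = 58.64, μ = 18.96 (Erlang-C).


a = λ/μ = 3.0928; ρ = a/5 = 0.6186
P₀ = 0.042014 (from M/M/c formula)
C(c,a) = [a^c/(c!(1−ρ))]·P₀ = [282.99460/(120·0.3814)]·0.042014
= 6.18268·0.042014 = 0.259759

Final: 0.259759


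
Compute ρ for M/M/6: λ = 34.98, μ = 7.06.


ρ = λ/(cμ) = 34.98/(6·7.06) = 34.98/42.36 = 0.8258

Final: 0.8258


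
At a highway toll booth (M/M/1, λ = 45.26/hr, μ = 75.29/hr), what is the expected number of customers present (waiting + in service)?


ρ = λ/μ = 45.26/75.29 = 0.6011
L = ρ/(1−ρ) = 0.6011/(1 − 0.6011) = 0.6011/0.3989 = 1.5072

Final: 1.5072


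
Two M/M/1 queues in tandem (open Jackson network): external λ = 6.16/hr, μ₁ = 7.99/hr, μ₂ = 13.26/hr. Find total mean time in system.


Each node sees arrival rate λ = 6.16/hr (tandem ⇒ throughput preserved).
W₁ = 1/(μ₁−λ) = 1/(7.99−6.16) = 0.54645 hr
W₂ = 1/(μ₂−λ) = 1/(13.26−6.16) = 0.14085 hr
W_total = W₁ + W₂ = 0.54645 + 0.14085 = 0.68729 hr

Final: 0.68729 hr


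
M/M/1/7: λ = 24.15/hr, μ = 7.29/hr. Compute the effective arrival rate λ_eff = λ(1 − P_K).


ρ = 3.3128; P_K = (1−ρ)ρ^7/(1−ρ^8) = 0.698185
λ_eff = λ(1 − P_K) = 24.15·(1 − 0.698185) = 24.15·0.301815 = 7.2888 /hr

Final: 7.2888 /hr


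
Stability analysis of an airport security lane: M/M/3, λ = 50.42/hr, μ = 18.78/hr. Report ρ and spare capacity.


Total capacity cμ = 3·18.78 = 56.34/hr
ρ = λ/(cμ) = 50.42/56.34 = 0.8949
Stable ⇔ ρ < 1: YES
Spare capacity = cμ − λ = 56.34 − 50.42 = 5.92/hr

Final: ρ = 0.8949; stable; margin = 5.92/hr


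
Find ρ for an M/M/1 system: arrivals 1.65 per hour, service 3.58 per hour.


ρ = λ/μ = 1.65/3.58 = 0.4609

Final: 0.4609


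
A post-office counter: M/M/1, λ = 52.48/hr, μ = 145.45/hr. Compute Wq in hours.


ρ = 52.48/145.45 = 0.3608
Wq = ρ/(μ−λ) = 0.3608/(145.45 − 52.48) = 0.3608/92.97 = 0.003881 hr

Final: 0.003881 hr


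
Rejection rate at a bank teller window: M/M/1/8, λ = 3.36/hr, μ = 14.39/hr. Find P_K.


ρ = λ/μ = 3.36/14.39 = 0.2335
P_K = (1−ρ)ρ^K/(1−ρ^(K+1)) = (0.7665·0.000008835)/(1 − 0.000002063)
= 0.000006772/0.999998 = 0.000006772

Final: 0.000006772


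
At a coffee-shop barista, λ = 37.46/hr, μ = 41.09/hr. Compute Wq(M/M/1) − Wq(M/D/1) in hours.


ρ = 37.46/41.09 = 0.9117
Wq(M/M/1) = ρ/(μ−λ) = 0.9117/3.63 = 0.25115 hr
Wq(M/D/1) = ρ/(2(μ−λ)) = 0.12557 hr
Savings = 0.25115 − 0.12557 = 0.12557 hr

Final: 0.12557 hr


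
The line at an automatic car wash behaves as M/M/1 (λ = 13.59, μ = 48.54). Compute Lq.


ρ = 13.59/48.54 = 0.2800
Lq = ρ²/(1−ρ) = 0.07839/0.7200 = 0.1089

Final: 0.1089


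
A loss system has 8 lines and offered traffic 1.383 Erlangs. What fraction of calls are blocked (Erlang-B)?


B(c,a) = (a^c/c!) / Σ_{k=0}^{c} a^k/k!
a^8/8! = 0.0003319
Σ terms (k=0..8): 1.00000 + 1.38300 + 0.95634 + 0.44087 + 0.15243 + 0.04216 + 0.009719 + 0.001920 + 0.0003319 = 3.986785
B = 0.0003319/3.986785 = 0.00008326

Final: 0.00008326


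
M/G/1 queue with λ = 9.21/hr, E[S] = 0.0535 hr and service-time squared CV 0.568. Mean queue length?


ρ = λ·E[S] = 9.21·0.0535 = 0.4927
Lq = ρ²(1+C_s²)/(2(1−ρ)) = 0.2428·(1+0.568)/(2·0.5073)
= 0.2428·1.5680/1.0145 = 0.37524

Final: 0.37524


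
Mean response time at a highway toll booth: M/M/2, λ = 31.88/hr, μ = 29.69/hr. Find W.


a = 1.0738; ρ = 0.5369; P₀ = 0.301337
Lq = P₀·a^c·ρ/(c!(1−ρ)²) = 0.43484
Wq = Lq/λ = 0.43484/31.88 = 0.01364 hr
W = Wq + 1/μ = 0.01364 + 0.03368 = 0.04732 hr

Final: 0.04732 hr


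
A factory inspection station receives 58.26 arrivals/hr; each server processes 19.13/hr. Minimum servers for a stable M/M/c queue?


Stability requires cμ > λ ⇔ c > λ/μ.
λ/μ = 58.26/19.13 = 3.0455
Minimum integer c = ⌊3.0455⌋ + 1 = 4
Check: 4·19.13 = 76.52 > 58.26, while 3·19.13 = 57.39 ≤ 58.26

Final: 4 servers


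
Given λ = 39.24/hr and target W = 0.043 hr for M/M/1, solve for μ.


W = 1/(μ−λ) ⇒ μ − λ = 1/W = 1/0.043 = 23.2558
μ = λ + 1/W = 39.24 + 23.2558 = 62.4958 per hr

Final: 62.4958 /hr


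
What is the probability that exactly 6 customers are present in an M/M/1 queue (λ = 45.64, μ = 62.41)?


ρ = 45.64/62.41 = 0.7313
P_n = (1−ρ)·ρ^n = (1 − 0.7313)·0.7313^6 = 0.2687·0.152950 = 0.041099

Final: 0.041099


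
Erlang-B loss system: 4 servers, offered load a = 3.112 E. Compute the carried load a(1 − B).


B(4,3.112) = 0.218500 (Erlang-B)
Carried load = a(1 − B) = 3.112·(1 − 0.218500) = 3.112·0.781500 = 2.4320 E

Final: 2.4320 Erlangs


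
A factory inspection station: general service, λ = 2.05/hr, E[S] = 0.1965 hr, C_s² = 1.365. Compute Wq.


ρ = λ·E[S] = 2.05·0.1965 = 0.4028
E[S²] = E[S]²(1+C_s²) = 0.1965²·(1+1.365) = 0.091318
Wq = λ·E[S²]/(2(1−ρ)) = 2.05·0.091318/(2·0.5972) = 0.15674 hr

Final: 0.15674 hr


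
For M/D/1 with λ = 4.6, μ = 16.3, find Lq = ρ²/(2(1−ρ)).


ρ = 4.6/16.3 = 0.2822
M/D/1: Lq = ρ²/(2(1−ρ)) = 0.07964/(2·0.7178) = 0.05548

Final: 0.05548


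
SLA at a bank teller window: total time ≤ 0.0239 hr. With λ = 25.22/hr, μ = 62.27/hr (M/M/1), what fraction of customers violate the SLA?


W ~ Exponential(μ−λ) for M/M/1.
μ − λ = 62.27 − 25.22 = 37.0500
P(W > t) = e^{−(μ−λ)t} = e^{−0.8855} = 0.412510

Final: 0.412510


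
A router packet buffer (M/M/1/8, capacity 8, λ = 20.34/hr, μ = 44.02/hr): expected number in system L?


ρ = 20.34/44.02 = 0.4621
L = ρ[1 − (K+1)ρ^K + Kρ^(K+1)] / [(1−ρ)(1−ρ^(K+1))]
Numerator: 0.4621·(1 − 9·0.002078 + 8·0.0009601) = 0.456971
Denominator: (0.5379)·(0.999040) = 0.537421
L = 0.456971/0.537421 = 0.8503

Final: 0.8503


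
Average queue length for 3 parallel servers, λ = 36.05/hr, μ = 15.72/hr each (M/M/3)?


a = λ/μ = 2.2933; ρ = a/3 = 0.7644
P₀ = 0.069180
Lq = P₀·a^c·ρ / (c!·(1−ρ)²) = 0.069180·12.06030·0.7644/(6·0.05550)
= 1.91530

Final: 1.91530


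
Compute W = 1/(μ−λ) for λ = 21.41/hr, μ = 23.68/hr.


W = 1/(μ−λ) = 1/(23.68 − 21.41) = 1/2.27 = 0.4405 hr

Final: 0.4405 hr


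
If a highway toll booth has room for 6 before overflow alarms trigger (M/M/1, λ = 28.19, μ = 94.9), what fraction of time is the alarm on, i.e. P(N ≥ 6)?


ρ = 28.19/94.9 = 0.2970
P(N ≥ n) = ρ^n = 0.2970^6 = 0.0006870

Final: 0.0006870


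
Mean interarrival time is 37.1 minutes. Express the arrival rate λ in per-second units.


λ = 1/(interarrival time) in consistent units.
1 second = 0.0166667 min, so λ = 0.0166667/37.1 = 0.0004492 per second

Final: 0.0004492 /sec


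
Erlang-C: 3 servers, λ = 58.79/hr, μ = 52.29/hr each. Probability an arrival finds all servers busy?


a = λ/μ = 1.1243; ρ = a/3 = 0.3748
P₀ = 0.318960 (from M/M/c formula)
C(c,a) = [a^c/(c!(1−ρ))]·P₀ = [1.42120/(6·0.6252)]·0.318960
= 0.37885·0.318960 = 0.120837

Final: 0.120837


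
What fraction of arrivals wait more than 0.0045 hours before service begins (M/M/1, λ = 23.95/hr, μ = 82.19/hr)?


ρ = 23.95/82.19 = 0.2914
P(Wq > t) = ρ·e^{−(μ−λ)t} = 0.2914·e^{−0.2621}
= 0.2914·0.769449 = 0.224216

Final: 0.224216


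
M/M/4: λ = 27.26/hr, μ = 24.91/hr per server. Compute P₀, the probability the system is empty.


a = λ/μ = 27.26/24.91 = 1.0943; ρ = a/c = 0.2736
Σ_{k=0}^{3} a^k/k! (terms k=0..3) = 1.00000 + 1.09434 + 0.59879 + 0.21843 = 2.91156
Tail: a^4/(4!(1−ρ)) = 1.43420/(24·0.7264) = 0.08226
P₀ = 1/(2.91156 + 0.08226) = 1/2.99382 = 0.334021

Final: 0.334021


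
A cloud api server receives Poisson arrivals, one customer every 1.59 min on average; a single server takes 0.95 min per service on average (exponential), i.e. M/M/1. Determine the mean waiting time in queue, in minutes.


λ = 60/1.59 = 37.7358 /hr
μ = 60/0.95 = 63.1579 /hr
ρ = λ/μ = 37.7358/63.1579 = 0.5975
Wq = ρ/(μ−λ) = 0.5975/(63.1579−37.7358) = 0.02350 hr
In minutes: 0.02350·60 = 1.410 min

Final: 1.410 min


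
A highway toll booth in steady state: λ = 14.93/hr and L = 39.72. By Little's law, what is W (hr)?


W = L/λ = 39.72/14.93 = 2.6604 hr

Final: 2.6604 hr


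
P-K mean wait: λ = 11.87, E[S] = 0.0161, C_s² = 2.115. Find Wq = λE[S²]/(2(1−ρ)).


ρ = λ·E[S] = 11.87·0.0161 = 0.1911
E[S²] = E[S]²(1+C_s²) = 0.0161²·(1+2.115) = 0.0008074
Wq = λ·E[S²]/(2(1−ρ)) = 11.87·0.0008074/(2·0.8089) = 0.005924 hr

Final: 0.005924 hr


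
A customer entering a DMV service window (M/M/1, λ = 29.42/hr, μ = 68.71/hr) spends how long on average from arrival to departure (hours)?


W = 1/(μ−λ) = 1/(68.71 − 29.42) = 1/39.29 = 0.02545 hr

Final: 0.02545 hr


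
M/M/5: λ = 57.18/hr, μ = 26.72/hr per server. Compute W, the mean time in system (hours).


a = 2.1400; ρ = 0.4280; P₀ = 0.116405
Lq = P₀·a^c·ρ/(c!(1−ρ)²) = 0.05695
Wq = Lq/λ = 0.05695/57.18 = 0.0009959 hr
W = Wq + 1/μ = 0.0009959 + 0.03743 = 0.03842 hr

Final: 0.03842 hr


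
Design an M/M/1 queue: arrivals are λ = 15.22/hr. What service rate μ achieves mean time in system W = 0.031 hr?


W = 1/(μ−λ) ⇒ μ − λ = 1/W = 1/0.031 = 32.2581
μ = λ + 1/W = 15.22 + 32.2581 = 47.4781 per hr

Final: 47.4781 /hr


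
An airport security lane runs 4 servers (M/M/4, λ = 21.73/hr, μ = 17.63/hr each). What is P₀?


a = λ/μ = 21.73/17.63 = 1.2326; ρ = a/c = 0.3081
Σ_{k=0}^{3} a^k/k! (terms k=0..3) = 1.00000 + 1.23256 + 0.75960 + 0.31208 = 3.30424
Tail: a^4/(4!(1−ρ)) = 2.30797/(24·0.6919) = 0.13900
P₀ = 1/(3.30424 + 0.13900) = 1/3.44324 = 0.290424

Final: 0.290424


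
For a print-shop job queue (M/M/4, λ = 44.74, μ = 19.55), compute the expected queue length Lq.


a = λ/μ = 2.2885; ρ = a/4 = 0.5721
P₀ = 0.094557
Lq = P₀·a^c·ρ / (c!·(1−ρ)²) = 0.094557·27.42817·0.5721/(24·0.18308)
= 0.33770

Final: 0.33770


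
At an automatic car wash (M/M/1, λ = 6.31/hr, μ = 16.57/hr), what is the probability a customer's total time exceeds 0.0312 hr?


W ~ Exponential(μ−λ) for M/M/1.
μ − λ = 16.57 − 6.31 = 10.2600
P(W > t) = e^{−(μ−λ)t} = e^{−0.3201} = 0.726068

Final: 0.726068


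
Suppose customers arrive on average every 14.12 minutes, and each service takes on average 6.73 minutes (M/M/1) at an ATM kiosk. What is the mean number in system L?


λ = 60/14.12 = 4.2493 /hr
μ = 60/6.73 = 8.9153 /hr
ρ = λ/μ = 4.2493/8.9153 = 0.4766
L = ρ/(1−ρ) = 0.4766/0.5234 = 0.9107

Final: 0.9107


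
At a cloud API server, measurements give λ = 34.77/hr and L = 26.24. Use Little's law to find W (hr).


W = L/λ = 26.24/34.77 = 0.7547 hr

Final: 0.7547 hr


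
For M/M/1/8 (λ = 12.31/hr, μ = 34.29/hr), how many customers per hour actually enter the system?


ρ = 0.3590; P_K = (1−ρ)ρ^8/(1−ρ^9) = 0.0001769
λ_eff = λ(1 − P_K) = 12.31·(1 − 0.0001769) = 12.31·0.999823 = 12.3078 /hr

Final: 12.3078 /hr


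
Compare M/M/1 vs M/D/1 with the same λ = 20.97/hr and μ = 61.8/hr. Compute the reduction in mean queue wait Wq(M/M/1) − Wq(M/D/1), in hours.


ρ = 20.97/61.8 = 0.3393
Wq(M/M/1) = ρ/(μ−λ) = 0.3393/40.83 = 0.008311 hr
Wq(M/D/1) = ρ/(2(μ−λ)) = 0.004155 hr
Savings = 0.008311 − 0.004155 = 0.004155 hr

Final: 0.004155 hr


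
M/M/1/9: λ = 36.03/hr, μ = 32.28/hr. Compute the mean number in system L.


ρ = 36.03/32.28 = 1.1162
L = ρ[1 − (K+1)ρ^K + Kρ^(K+1)] / [(1−ρ)(1−ρ^(K+1))]
Numerator: 1.1162·(1 − 10·2.688912 + 9·3.001286) = 1.252847
Denominator: (-0.1162)·(-2.001286) = 0.232491
L = 1.252847/0.232491 = 5.3888

Final: 5.3888


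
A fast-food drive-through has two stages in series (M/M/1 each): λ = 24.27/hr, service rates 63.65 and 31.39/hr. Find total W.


Each node sees arrival rate λ = 24.27/hr (tandem ⇒ throughput preserved).
W₁ = 1/(μ₁−λ) = 1/(63.65−24.27) = 0.02539 hr
W₂ = 1/(μ₂−λ) = 1/(31.39−24.27) = 0.14045 hr
W_total = W₁ + W₂ = 0.02539 + 0.14045 = 0.16584 hr

Final: 0.16584 hr


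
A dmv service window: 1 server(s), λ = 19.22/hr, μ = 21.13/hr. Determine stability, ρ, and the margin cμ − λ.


Total capacity cμ = 1·21.13 = 21.13/hr
ρ = λ/(cμ) = 19.22/21.13 = 0.9096
Stable ⇔ ρ < 1: YES
Spare capacity = cμ − λ = 21.13 − 19.22 = 1.91/hr

Final: ρ = 0.9096; stable; margin = 1.91/hr


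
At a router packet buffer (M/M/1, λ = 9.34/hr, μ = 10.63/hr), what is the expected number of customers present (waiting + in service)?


ρ = λ/μ = 9.34/10.63 = 0.8786
L = ρ/(1−ρ) = 0.8786/(1 − 0.8786) = 0.8786/0.1214 = 7.2403

Final: 7.2403


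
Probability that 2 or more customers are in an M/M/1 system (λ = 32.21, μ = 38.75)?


ρ = 32.21/38.75 = 0.8312
P(N ≥ n) = ρ^n = 0.8312^2 = 0.690936

Final: 0.690936


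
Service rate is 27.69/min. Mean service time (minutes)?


Mean service time = 1/μ = 1/27.69 minute = 0.03611 minute
In minutes: 0.03611 × 1 = 0.03611 min

Final: 0.03611 min


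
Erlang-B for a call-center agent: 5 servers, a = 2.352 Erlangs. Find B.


B(c,a) = (a^c/c!) / Σ_{k=0}^{c} a^k/k!
a^5/5! = 0.599798
Σ terms (k=0..5): 1.00000 + 2.35200 + 2.76595 + 2.16851 + 1.27508 + 0.59980 = 10.161339
B = 0.599798/10.161339 = 0.059028

Final: 0.059028


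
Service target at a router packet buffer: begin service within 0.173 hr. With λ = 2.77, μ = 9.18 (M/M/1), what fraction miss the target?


ρ = 2.77/9.18 = 0.3017
P(Wq > t) = ρ·e^{−(μ−λ)t} = 0.3017·e^{−1.1089}
= 0.3017·0.329912 = 0.099549

Final: 0.099549


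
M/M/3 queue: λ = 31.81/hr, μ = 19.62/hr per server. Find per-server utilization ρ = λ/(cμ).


ρ = λ/(cμ) = 31.81/(3·19.62) = 31.81/58.86 = 0.5404

Final: 0.5404


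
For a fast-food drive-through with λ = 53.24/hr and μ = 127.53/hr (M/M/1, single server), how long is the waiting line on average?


ρ = 53.24/127.53 = 0.4175
Lq = ρ²/(1−ρ) = 0.1743/0.5825 = 0.2992

Final: 0.2992


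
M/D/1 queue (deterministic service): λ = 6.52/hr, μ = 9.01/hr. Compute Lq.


ρ = 6.52/9.01 = 0.7236
M/D/1: Lq = ρ²/(2(1−ρ)) = 0.5237/(2·0.2764) = 0.94742

Final: 0.94742


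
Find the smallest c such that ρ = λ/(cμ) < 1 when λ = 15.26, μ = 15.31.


Stability requires cμ > λ ⇔ c > λ/μ.
λ/μ = 15.26/15.31 = 0.9967
Minimum integer c = ⌊0.9967⌋ + 1 = 1
Check: 1·15.31 = 15.31 > 15.26, while 0·15.31 = 0.00 ≤ 15.26

Final: 1 servers


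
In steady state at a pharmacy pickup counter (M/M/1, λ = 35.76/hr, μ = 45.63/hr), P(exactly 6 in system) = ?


ρ = 35.76/45.63 = 0.7837
P_n = (1−ρ)·ρ^n = (1 − 0.7837)·0.7837^6 = 0.2163·0.231677 = 0.050113

Final: 0.050113


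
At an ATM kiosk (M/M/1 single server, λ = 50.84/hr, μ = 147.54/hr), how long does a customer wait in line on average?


ρ = 50.84/147.54 = 0.3446
Wq = ρ/(μ−λ) = 0.3446/(147.54 − 50.84) = 0.3446/96.70 = 0.003563 hr

Final: 0.003563 hr


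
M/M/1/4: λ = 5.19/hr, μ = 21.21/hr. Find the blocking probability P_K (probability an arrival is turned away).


ρ = λ/μ = 5.19/21.21 = 0.2447
P_K = (1−ρ)ρ^K/(1−ρ^(K+1)) = (0.7553·0.003585)/(1 − 0.0008773)
= 0.002708/0.999123 = 0.002710

Final: 0.002710


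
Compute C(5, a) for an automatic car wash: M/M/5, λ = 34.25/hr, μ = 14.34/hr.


a = λ/μ = 2.3884; ρ = a/5 = 0.4777
P₀ = 0.090029 (from M/M/c formula)
C(c,a) = [a^c/(c!(1−ρ))]·P₀ = [77.72435/(120·0.5223)]·0.090029
= 1.24006·0.090029 = 0.111642

Final: 0.111642


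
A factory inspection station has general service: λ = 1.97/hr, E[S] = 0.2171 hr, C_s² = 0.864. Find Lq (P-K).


ρ = λ·E[S] = 1.97·0.2171 = 0.4277
Lq = ρ²(1+C_s²)/(2(1−ρ)) = 0.1829·(1+0.864)/(2·0.5723)
= 0.1829·1.8640/1.1446 = 0.29788

Final: 0.29788


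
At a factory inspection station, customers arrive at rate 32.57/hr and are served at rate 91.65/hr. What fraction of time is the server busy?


ρ = λ/μ = 32.57/91.65 = 0.3554

Final: 0.3554


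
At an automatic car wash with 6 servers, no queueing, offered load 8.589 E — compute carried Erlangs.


B(6,8.589) = 0.420527 (Erlang-B)
Carried load = a(1 − B) = 8.589·(1 − 0.420527) = 8.589·0.579473 = 4.9771 E

Final: 4.9771 Erlangs


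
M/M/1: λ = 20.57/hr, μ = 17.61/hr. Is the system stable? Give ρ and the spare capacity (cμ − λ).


Total capacity cμ = 1·17.61 = 17.61/hr
ρ = λ/(cμ) = 20.57/17.61 = 1.1681
Stable ⇔ ρ < 1: NO
Spare capacity = cμ − λ = 17.61 − 20.57 = -2.96/hr

Final: ρ = 1.1681; unstable; margin = -2.96/hr


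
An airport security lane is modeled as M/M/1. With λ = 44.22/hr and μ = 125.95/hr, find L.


ρ = λ/μ = 44.22/125.95 = 0.3511
L = ρ/(1−ρ) = 0.3511/(1 − 0.3511) = 0.3511/0.6489 = 0.5410

Final: 0.5410


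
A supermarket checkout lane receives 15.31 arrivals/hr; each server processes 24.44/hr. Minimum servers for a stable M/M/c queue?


Stability requires cμ > λ ⇔ c > λ/μ.
λ/μ = 15.31/24.44 = 0.6264
Minimum integer c = ⌊0.6264⌋ + 1 = 1
Check: 1·24.44 = 24.44 > 15.31, while 0·24.44 = 0.00 ≤ 15.31

Final: 1 servers


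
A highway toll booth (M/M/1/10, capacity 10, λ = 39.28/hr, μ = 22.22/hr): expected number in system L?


ρ = 39.28/22.22 = 1.7678
L = ρ[1 − (K+1)ρ^K + Kρ^(K+1)] / [(1−ρ)(1−ρ^(K+1))]
Numerator: 1.7678·(1 − 11·298.039788 + 10·526.867815) = 3520.068696
Denominator: (-0.7678)·(-525.867815) = 403.749097
L = 3520.068696/403.749097 = 8.7185

Final: 8.7185


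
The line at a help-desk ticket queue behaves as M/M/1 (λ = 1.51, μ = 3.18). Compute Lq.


ρ = 1.51/3.18 = 0.4748
Lq = ρ²/(1−ρ) = 0.2255/0.5252 = 0.4293

Final: 0.4293


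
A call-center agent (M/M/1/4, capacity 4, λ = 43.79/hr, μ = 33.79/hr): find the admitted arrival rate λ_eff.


ρ = 1.2959; P_K = (1−ρ)ρ^4/(1−ρ^5) = 0.314362
λ_eff = λ(1 − P_K) = 43.79·(1 − 0.314362) = 43.79·0.685638 = 30.0241 /hr

Final: 30.0241 /hr


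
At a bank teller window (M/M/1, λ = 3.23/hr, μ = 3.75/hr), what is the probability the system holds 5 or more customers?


ρ = 3.23/3.75 = 0.8613
P(N ≥ n) = ρ^n = 0.8613^5 = 0.474085

Final: 0.474085
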